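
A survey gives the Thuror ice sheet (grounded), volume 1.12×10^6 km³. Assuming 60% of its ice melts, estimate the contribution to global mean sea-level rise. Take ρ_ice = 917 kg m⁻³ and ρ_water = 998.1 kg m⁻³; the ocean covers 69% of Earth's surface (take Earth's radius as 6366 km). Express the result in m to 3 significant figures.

Thuror: 0.6 × 1.12×10^6 km³ × (917/998.1) = 6.174×10^5 km³ of water.
Spread over 3.51×10^14 m² of ocean, Δh = 6.174×10^14 / 3.51×10^14 = 1.76 m.

≈ 1.76 m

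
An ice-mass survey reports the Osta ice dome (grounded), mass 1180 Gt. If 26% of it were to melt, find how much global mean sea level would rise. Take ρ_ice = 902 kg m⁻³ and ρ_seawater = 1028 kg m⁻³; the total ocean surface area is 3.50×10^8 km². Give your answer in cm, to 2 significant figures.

Osta: 0.26 × 1180 Gt = 3.068×10^14 kg; dividing by ρ_w = 1028 kg m⁻³ gives 2.984×10^11 m³ of water.
Spread over 3.50×10^14 m² of ocean, Δh = 2.984×10^11 / 3.50×10^14 = 8.53×10^-4 m = 0.085 cm.

≈ 0.085 cm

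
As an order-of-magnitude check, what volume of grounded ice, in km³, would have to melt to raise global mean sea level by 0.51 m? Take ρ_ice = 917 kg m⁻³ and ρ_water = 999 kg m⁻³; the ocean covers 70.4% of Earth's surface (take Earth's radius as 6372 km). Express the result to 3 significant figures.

Required water volume = Δh × A = 0.51 m × 3.59×10^14 m² = 1.832×10^14 m³ = 1.832×10^5 km³.
Ice volume = water volume × ρ_w/ρ_ice = 1.832×10^5 × 999/917 = 2.00×10^5 km³.

≈ 2.00×10^5 km³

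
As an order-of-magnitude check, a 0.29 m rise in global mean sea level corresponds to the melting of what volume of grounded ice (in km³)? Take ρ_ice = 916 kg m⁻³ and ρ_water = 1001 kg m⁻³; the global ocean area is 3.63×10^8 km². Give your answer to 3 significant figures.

Required water volume = Δh × A = 0.29 m × 3.63×10^14 m² = 1.053×10^14 m³ = 1.053×10^5 km³.
Ice volume = water volume × ρ_w/ρ_ice = 1.053×10^5 × 1001/916 = 1.15×10^5 km³.

≈ 1.15×10^5 km³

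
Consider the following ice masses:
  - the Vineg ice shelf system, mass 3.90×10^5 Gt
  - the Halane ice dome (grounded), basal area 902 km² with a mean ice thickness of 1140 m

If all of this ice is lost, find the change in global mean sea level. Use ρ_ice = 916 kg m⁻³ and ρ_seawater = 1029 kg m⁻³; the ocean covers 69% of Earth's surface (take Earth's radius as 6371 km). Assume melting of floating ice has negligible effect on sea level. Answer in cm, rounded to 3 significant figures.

The Vineg ice shelf system is floating and already displaces its own weight of water, so its melt adds essentially nothing to sea level.
Halane: ice volume = 902 km² × 1140 m = 1028 km³; 1028 × (916/1029) = 915.4 km³ of water.
Total added water ≈ 9.154×10^11 m³ over 3.52×10^14 m² → Δh = 2.60×10^-3 m = 0.260 cm.

≈ 0.260 cm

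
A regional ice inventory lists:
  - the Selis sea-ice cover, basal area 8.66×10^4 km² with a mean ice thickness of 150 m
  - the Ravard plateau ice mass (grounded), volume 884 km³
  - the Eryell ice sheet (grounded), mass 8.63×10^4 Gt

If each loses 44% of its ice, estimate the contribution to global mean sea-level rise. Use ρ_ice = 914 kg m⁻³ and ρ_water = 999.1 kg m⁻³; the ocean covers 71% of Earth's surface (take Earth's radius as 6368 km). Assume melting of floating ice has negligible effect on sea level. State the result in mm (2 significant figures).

≈ 110 mm

The Selis sea-ice cover is floating and already displaces its own weight of water, so its melt adds essentially nothing to sea level.
Ravard: 0.44 × 884 km³ × (914/999.1) = 355.8 km³ of water.
Eryell: 0.44 × 8.63×10^4 Gt = 3.797×10^16 kg; dividing by ρ_w = 999.1 kg m⁻³ gives 3.801×10^13 m³ of water.
Total added water ≈ 3.836×10^13 m³ over 3.62×10^14 m² → Δh = 0.106 m = 110 mm.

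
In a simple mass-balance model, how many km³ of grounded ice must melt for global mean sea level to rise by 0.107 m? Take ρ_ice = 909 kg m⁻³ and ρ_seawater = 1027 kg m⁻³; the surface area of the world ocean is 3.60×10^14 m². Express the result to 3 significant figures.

≈ 4.35×10^4 km³

Required water volume = Δh × A = 0.107 m × 3.60×10^14 m² = 3.852×10^13 m³ = 3.852×10^4 km³.
Ice volume = water volume × ρ_w/ρ_ice = 3.852×10^4 × 1027/909 = 4.35×10^4 km³.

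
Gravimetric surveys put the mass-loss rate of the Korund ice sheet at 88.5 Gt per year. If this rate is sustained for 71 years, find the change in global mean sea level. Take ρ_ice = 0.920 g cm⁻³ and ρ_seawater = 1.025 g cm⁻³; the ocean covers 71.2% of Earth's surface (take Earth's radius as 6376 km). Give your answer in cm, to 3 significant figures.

Total mass lost = 88.5 Gt/yr × 71 yr = 6284 Gt = 6.284×10^15 kg.
ρ_w = 1.025 g cm⁻³ = 1025 kg m⁻³, so water volume = 6.284×10^15 / 1025 = 6.130×10^12 m³.
Δh = 6.130×10^12 / 3.64×10^14 = 0.0169 m = 1.69 cm.

≈ 1.69 cm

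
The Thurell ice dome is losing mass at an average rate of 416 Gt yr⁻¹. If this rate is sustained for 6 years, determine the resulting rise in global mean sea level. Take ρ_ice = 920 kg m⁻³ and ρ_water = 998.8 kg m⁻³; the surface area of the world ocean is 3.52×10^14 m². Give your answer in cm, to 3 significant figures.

≈ 0.710 cm

Total mass lost = 416 Gt/yr × 6 yr = 2496 Gt = 2.496×10^15 kg.
ρ_w = 998.8 kg m⁻³, so water volume = 2.496×10^15 / 998.8 = 2.499×10^12 m³.
Δh = 2.499×10^12 / 3.52×10^14 = 7.10×10^-3 m = 0.710 cm.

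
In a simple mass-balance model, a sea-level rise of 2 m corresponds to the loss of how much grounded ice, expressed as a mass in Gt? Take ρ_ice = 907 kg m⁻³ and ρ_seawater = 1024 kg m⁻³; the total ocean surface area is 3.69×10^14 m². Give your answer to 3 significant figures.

Required water volume = Δh × A = 2 m × 3.69×10^14 m² = 7.380×10^14 m³.
ρ_w = 1024 kg m⁻³, so the mass of water = 7.380×10^14 m³ × 1024 kg m⁻³ = 7.557×10^17 kg = 7.56×10^5 Gt (and the same mass of ice, by conservation).

≈ 7.56×10^5 Gt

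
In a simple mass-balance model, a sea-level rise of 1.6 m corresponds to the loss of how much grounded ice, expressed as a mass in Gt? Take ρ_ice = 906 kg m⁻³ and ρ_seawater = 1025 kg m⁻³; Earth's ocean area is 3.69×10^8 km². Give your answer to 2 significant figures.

Required water volume = Δh × A = 1.6 m × 3.69×10^14 m² = 5.904×10^14 m³.
ρ_w = 1025 kg m⁻³, so the mass of water = 5.904×10^14 m³ × 1025 kg m⁻³ = 6.052×10^17 kg = 6.1×10^5 Gt (and the same mass of ice, by conservation).

≈ 6.1×10^5 Gt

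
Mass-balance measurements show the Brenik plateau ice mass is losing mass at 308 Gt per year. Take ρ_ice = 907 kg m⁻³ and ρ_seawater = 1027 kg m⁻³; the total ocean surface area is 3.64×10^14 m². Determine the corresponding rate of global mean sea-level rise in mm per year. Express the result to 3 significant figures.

ρ_w = 1027 kg m⁻³. Annual water volume added = 308 Gt / ρ_w = 3.080×10^14 kg / 1027 kg m⁻³ = 2.999×10^11 m³.
Δh per year = 2.999×10^11 / 3.64×10^14 = 8.24×10^-4 m = 0.824 mm.

≈ 0.824 mm/yr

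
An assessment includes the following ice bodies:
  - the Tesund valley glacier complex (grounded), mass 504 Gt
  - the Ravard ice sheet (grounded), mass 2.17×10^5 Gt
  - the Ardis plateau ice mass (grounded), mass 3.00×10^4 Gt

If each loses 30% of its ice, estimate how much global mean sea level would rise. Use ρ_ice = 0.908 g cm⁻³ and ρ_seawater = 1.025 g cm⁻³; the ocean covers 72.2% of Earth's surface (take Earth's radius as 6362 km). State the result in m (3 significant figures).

Tesund: 0.3 × 504 Gt = 1.512×10^14 kg; dividing by ρ_w = 1.025 g cm⁻³ = 1025 kg m⁻³ gives 1.475×10^11 m³ of water.
Ravard: 0.3 × 2.17×10^5 Gt = 6.510×10^16 kg; dividing by ρ_w = 1025 kg m⁻³ gives 6.351×10^13 m³ of water.
Ardis: 0.3 × 3.00×10^4 Gt = 9.000×10^15 kg; dividing by ρ_w = 1025 kg m⁻³ gives 8.780×10^12 m³ of water.
Total added water ≈ 7.244×10^13 m³ over 3.67×10^14 m² → Δh = 0.197 m.

≈ 0.197 m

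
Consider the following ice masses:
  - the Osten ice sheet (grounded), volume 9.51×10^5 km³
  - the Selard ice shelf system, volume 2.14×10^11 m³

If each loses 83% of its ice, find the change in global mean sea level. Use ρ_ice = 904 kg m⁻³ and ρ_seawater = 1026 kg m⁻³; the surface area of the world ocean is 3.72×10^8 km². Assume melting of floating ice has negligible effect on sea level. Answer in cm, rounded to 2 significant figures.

≈ 190 cm

Osten: 0.83 × 9.51×10^5 km³ × (904/1026) = 6.955×10^5 km³ of water.
The Selard ice shelf system is floating and already displaces its own weight of water, so its melt adds essentially nothing to sea level.
Total added water ≈ 6.955×10^14 m³ over 3.72×10^14 m² → Δh = 1.87 m = 190 cm.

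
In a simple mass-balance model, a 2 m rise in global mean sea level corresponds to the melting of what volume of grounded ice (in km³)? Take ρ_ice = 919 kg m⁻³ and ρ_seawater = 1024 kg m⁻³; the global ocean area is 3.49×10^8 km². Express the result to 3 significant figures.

≈ 7.78×10^5 km³

Required water volume = Δh × A = 2 m × 3.49×10^14 m² = 6.980×10^14 m³ = 6.980×10^5 km³.
Ice volume = water volume × ρ_w/ρ_ice = 6.980×10^5 × 1024/919 = 7.78×10^5 km³.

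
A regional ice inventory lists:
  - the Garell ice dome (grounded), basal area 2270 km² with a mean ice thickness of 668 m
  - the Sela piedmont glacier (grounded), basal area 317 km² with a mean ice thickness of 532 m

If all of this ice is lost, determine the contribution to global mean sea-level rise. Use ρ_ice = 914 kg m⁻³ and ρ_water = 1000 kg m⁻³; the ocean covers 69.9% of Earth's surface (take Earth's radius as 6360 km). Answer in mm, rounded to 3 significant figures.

Garell: ice volume = 2270 km² × 668 m = 1516 km³; 1516 × (914/1000) = 1386 km³ of water.
Sela: ice volume = 317 km² × 532 m = 168.6 km³; 168.6 × (914/1000) = 154.1 km³ of water.
Total added water ≈ 1.540×10^12 m³ over 3.55×10^14 m² → Δh = 4.33×10^-3 m = 4.33 mm.

≈ 4.33 mm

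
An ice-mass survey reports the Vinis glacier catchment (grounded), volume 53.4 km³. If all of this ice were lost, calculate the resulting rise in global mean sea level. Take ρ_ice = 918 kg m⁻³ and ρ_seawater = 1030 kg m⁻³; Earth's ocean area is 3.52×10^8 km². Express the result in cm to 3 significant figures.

≈ 0.0135 cm

Vinis: 53.4 km³ × (918/1030) = 47.59 km³ of water.
Spread over 3.52×10^14 m² of ocean, Δh = 4.759×10^10 / 3.52×10^14 = 1.35×10^-4 m = 0.0135 cm.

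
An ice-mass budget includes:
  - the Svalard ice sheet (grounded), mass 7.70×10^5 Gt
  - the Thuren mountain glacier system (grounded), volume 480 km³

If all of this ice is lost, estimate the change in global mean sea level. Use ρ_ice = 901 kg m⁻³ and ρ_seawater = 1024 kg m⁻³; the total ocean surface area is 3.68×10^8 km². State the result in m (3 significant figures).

Svalard: 7.70×10^5 Gt = 7.700×10^17 kg; dividing by ρ_w = 1024 kg m⁻³ gives 7.520×10^14 m³ of water.
Thuren: 480 km³ × (901/1024) = 422.3 km³ of water.
Total added water ≈ 7.524×10^14 m³ over 3.68×10^14 m² → Δh = 2.04 m.

≈ 2.04 m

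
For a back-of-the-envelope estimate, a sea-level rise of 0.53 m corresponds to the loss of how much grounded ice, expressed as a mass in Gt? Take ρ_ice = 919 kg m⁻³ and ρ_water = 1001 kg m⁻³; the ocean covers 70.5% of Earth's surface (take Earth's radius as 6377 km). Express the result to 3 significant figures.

≈ 1.91×10^5 Gt

Required water volume = Δh × A = 0.53 m × 3.60×10^14 m² = 1.909×10^14 m³.
ρ_w = 1001 kg m⁻³, so the mass of water = 1.909×10^14 m³ × 1001 kg m⁻³ = 1.911×10^17 kg = 1.91×10^5 Gt (and the same mass of ice, by conservation).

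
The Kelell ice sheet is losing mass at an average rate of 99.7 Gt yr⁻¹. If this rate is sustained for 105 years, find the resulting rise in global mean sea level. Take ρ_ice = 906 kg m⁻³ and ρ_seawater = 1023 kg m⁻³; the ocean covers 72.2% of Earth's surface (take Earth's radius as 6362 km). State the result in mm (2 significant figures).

Total mass lost = 99.7 Gt/yr × 105 yr = 1.047×10^4 Gt = 1.047×10^16 kg.
ρ_w = 1023 kg m⁻³, so water volume = 1.047×10^16 / 1023 = 1.023×10^13 m³.
Δh = 1.023×10^13 / 3.67×10^14 = 0.0279 m = 28 mm.

≈ 28 mm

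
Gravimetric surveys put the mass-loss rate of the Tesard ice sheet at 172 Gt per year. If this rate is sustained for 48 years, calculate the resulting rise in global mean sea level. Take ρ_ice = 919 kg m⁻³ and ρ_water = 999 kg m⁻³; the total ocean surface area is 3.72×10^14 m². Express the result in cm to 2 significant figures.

Total mass lost = 172 Gt/yr × 48 yr = 8256 Gt = 8.256×10^15 kg.
ρ_w = 999 kg m⁻³, so water volume = 8.256×10^15 / 999 = 8.264×10^12 m³.
Δh = 8.264×10^12 / 3.72×10^14 = 0.0222 m = 2.2 cm.

≈ 2.2 cm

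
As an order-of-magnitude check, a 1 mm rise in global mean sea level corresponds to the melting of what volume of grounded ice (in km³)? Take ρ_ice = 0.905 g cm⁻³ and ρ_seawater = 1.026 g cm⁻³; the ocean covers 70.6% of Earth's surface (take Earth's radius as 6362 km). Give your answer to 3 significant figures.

≈ 407 km³

Required water volume = Δh × A = 0.001 m × 3.59×10^14 m² = 3.591×10^11 m³ = 359.1 km³.
Ice volume = water volume × ρ_w/ρ_ice = 359.1 × 1026/905 = 407 km³.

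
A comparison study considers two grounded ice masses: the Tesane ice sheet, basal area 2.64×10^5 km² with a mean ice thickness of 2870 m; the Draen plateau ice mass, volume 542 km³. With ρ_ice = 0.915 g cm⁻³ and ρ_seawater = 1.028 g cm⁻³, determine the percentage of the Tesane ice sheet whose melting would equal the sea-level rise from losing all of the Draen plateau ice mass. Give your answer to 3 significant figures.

Equal sea-level rise means equal mass of meltwater, i.e. equal mass of ice lost.
Ice mass of Draen: 4.959×10^14 kg; ice mass of Tesane: 6.933×10^17 kg.
Fraction required = 4.959×10^14 / 6.933×10^17 = 7.15×10^-4 → 0.0715 %.

≈ 0.0715 %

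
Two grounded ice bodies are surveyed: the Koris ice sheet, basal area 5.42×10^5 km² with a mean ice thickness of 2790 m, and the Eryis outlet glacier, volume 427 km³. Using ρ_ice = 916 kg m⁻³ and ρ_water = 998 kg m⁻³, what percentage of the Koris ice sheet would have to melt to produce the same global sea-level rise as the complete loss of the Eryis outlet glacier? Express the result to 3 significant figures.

Equal sea-level rise means equal mass of meltwater, i.e. equal mass of ice lost.
Ice mass of Eryis: 3.911×10^14 kg; ice mass of Koris: 1.385×10^18 kg.
Fraction required = 3.911×10^14 / 1.385×10^18 = 2.82×10^-4 → 0.0282 %.

≈ 0.0282 %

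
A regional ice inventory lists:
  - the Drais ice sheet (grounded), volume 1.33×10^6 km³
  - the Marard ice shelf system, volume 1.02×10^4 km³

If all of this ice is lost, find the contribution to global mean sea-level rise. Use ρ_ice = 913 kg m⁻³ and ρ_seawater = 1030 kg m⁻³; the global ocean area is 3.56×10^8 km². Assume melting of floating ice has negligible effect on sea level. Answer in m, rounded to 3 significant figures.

Drais: 1.33×10^6 km³ × (913/1030) = 1.179×10^6 km³ of water.
The Marard ice shelf system is floating and already displaces its own weight of water, so its melt adds essentially nothing to sea level.
Total added water ≈ 1.179×10^15 m³ over 3.56×10^14 m² → Δh = 3.31 m.

≈ 3.31 m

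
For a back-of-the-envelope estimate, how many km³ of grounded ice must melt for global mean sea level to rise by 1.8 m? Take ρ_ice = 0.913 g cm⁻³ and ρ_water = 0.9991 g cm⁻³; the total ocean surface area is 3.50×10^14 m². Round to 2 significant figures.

Required water volume = Δh × A = 1.8 m × 3.50×10^14 m² = 6.300×10^14 m³ = 6.300×10^5 km³.
Ice volume = water volume × ρ_w/ρ_ice = 6.300×10^5 × 999.1/913 = 6.9×10^5 km³.

≈ 6.9×10^5 km³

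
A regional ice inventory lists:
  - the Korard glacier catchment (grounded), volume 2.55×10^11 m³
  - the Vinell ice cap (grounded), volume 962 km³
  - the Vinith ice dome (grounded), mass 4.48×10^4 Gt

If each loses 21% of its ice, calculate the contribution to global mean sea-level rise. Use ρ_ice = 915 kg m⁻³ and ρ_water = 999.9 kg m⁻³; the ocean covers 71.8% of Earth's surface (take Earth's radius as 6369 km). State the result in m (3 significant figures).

≈ 0.0263 m

Korard: 0.21 × 2.55×10^11 m³ × (915/999.9) = 4.900×10^10 m³ of water.
Vinell: 0.21 × 962 km³ × (915/999.9) = 184.9 km³ of water.
Vinith: 0.21 × 4.48×10^4 Gt = 9.408×10^15 kg; dividing by ρ_w = 999.9 kg m⁻³ gives 9.409×10^12 m³ of water.
Total added water ≈ 9.643×10^12 m³ over 3.66×10^14 m² → Δh = 0.0263 m.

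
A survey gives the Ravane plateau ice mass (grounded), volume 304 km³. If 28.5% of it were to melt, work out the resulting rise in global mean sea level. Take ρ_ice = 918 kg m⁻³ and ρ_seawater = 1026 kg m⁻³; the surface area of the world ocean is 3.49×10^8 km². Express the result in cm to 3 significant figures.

≈ 0.0222 cm

Ravane: 0.285 × 304 km³ × (918/1026) = 77.52 km³ of water.
Spread over 3.49×10^14 m² of ocean, Δh = 7.752×10^10 / 3.49×10^14 = 2.22×10^-4 m = 0.0222 cm.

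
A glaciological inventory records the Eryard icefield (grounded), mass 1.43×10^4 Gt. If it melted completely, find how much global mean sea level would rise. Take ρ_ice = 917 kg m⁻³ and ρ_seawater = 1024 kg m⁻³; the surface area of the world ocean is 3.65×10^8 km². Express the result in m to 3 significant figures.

Eryard: 1.43×10^4 Gt = 1.430×10^16 kg; dividing by ρ_w = 1024 kg m⁻³ gives 1.396×10^13 m³ of water.
Spread over 3.65×10^14 m² of ocean, Δh = 1.396×10^13 / 3.65×10^14 = 0.0383 m.

≈ 0.0383 m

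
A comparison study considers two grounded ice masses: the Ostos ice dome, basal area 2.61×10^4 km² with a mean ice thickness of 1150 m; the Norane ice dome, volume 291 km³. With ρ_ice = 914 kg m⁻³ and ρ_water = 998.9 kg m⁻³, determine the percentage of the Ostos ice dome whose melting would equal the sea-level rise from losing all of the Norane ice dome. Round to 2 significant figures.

Equal sea-level rise means equal mass of meltwater, i.e. equal mass of ice lost.
Ice mass of Norane: 2.660×10^14 kg; ice mass of Ostos: 2.743×10^16 kg.
Fraction required = 2.660×10^14 / 2.743×10^16 = 9.70×10^-3 → 0.97 %.

≈ 0.97 %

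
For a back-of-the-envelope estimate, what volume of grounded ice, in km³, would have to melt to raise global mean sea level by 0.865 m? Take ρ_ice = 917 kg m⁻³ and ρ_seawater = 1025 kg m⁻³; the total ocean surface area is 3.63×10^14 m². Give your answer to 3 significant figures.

Required water volume = Δh × A = 0.865 m × 3.63×10^14 m² = 3.140×10^14 m³ = 3.140×10^5 km³.
Ice volume = water volume × ρ_w/ρ_ice = 3.140×10^5 × 1025/917 = 3.51×10^5 km³.

≈ 3.51×10^5 km³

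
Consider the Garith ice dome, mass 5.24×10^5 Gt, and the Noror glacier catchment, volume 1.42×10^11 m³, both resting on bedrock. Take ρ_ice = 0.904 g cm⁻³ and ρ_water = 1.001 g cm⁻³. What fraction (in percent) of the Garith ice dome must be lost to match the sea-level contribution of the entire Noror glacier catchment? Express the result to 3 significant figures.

Equal sea-level rise means equal mass of meltwater, i.e. equal mass of ice lost.
Ice mass of Noror: 1.284×10^14 kg; ice mass of Garith: 5.240×10^17 kg.
Fraction required = 1.284×10^14 / 5.240×10^17 = 2.45×10^-4 → 0.0245 %.

≈ 0.0245 %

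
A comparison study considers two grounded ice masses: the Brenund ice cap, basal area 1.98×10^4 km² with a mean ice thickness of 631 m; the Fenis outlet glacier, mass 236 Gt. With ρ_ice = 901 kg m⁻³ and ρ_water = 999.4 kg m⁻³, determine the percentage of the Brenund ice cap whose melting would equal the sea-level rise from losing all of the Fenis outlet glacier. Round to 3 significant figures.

≈ 2.10 %

Equal sea-level rise means equal mass of meltwater, i.e. equal mass of ice lost.
Ice mass of Fenis: 2.360×10^14 kg; ice mass of Brenund: 1.126×10^16 kg.
Fraction required = 2.360×10^14 / 1.126×10^16 = 0.0210 → 2.10 %.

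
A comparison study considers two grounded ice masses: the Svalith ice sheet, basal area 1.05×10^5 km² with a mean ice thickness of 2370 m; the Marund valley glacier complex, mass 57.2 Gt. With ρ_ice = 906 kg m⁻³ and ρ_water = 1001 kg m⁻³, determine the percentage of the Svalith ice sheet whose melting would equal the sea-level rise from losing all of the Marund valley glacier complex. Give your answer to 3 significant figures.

Equal sea-level rise means equal mass of meltwater, i.e. equal mass of ice lost.
Ice mass of Marund: 5.720×10^13 kg; ice mass of Svalith: 2.255×10^17 kg.
Fraction required = 5.720×10^13 / 2.255×10^17 = 2.54×10^-4 → 0.0254 %.

≈ 0.0254 %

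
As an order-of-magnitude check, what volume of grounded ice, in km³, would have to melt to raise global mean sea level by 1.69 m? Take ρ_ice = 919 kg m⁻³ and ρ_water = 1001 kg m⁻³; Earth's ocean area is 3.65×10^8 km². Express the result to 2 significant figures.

Required water volume = Δh × A = 1.69 m × 3.65×10^14 m² = 6.168×10^14 m³ = 6.168×10^5 km³.
Ice volume = water volume × ρ_w/ρ_ice = 6.168×10^5 × 1001/919 = 6.7×10^5 km³.

≈ 6.7×10^5 km³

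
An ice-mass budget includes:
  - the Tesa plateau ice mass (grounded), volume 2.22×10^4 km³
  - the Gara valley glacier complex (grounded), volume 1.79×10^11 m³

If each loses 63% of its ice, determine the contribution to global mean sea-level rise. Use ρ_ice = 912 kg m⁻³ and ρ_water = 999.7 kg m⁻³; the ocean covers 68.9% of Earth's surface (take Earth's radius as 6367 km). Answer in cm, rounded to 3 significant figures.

≈ 3.66 cm

Tesa: 0.63 × 2.22×10^4 km³ × (912/999.7) = 1.276×10^4 km³ of water.
Gara: 0.63 × 1.79×10^11 m³ × (912/999.7) = 1.029×10^11 m³ of water.
Total added water ≈ 1.286×10^13 m³ over 3.51×10^14 m² → Δh = 0.0366 m = 3.66 cm.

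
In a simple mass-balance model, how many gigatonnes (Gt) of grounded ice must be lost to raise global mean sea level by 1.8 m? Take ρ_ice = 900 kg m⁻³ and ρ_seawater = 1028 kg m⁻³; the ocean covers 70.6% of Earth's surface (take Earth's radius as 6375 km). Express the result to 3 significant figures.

Required water volume = Δh × A = 1.8 m × 3.61×10^14 m² = 6.490×10^14 m³.
ρ_w = 1028 kg m⁻³, so the mass of water = 6.490×10^14 m³ × 1028 kg m⁻³ = 6.672×10^17 kg = 6.67×10^5 Gt (and the same mass of ice, by conservation).

≈ 6.67×10^5 Gt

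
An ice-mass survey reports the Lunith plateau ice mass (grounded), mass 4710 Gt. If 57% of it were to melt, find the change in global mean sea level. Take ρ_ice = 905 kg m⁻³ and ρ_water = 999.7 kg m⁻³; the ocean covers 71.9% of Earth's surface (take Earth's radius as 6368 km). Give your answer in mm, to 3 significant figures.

Lunith: 0.57 × 4710 Gt = 2.685×10^15 kg; dividing by ρ_w = 999.7 kg m⁻³ gives 2.686×10^12 m³ of water.
Spread over 3.66×10^14 m² of ocean, Δh = 2.686×10^12 / 3.66×10^14 = 7.33×10^-3 m = 7.33 mm.

≈ 7.33 mm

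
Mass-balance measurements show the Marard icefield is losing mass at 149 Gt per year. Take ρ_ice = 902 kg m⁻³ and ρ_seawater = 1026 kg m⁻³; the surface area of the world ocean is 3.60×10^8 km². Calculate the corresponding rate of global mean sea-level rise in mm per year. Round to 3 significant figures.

≈ 0.403 mm/yr

ρ_w = 1026 kg m⁻³. Annual water volume added = 149 Gt / ρ_w = 1.490×10^14 kg / 1026 kg m⁻³ = 1.452×10^11 m³.
Δh per year = 1.452×10^11 / 3.60×10^14 = 4.03×10^-4 m = 0.403 mm.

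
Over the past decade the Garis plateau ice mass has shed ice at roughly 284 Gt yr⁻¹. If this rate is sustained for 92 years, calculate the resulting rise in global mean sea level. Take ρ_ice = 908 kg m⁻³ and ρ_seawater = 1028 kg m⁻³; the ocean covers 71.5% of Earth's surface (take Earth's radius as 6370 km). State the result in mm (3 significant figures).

Total mass lost = 284 Gt/yr × 92 yr = 2.613×10^4 Gt = 2.613×10^16 kg.
ρ_w = 1028 kg m⁻³, so water volume = 2.613×10^16 / 1028 = 2.542×10^13 m³.
Δh = 2.542×10^13 / 3.65×10^14 = 0.0697 m = 69.7 mm.

≈ 69.7 mm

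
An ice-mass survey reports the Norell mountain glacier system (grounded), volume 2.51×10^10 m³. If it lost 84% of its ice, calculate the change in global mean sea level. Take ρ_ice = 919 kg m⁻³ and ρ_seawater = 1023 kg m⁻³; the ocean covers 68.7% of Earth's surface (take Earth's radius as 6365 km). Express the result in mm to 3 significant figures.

≈ 0.0542 mm

Norell: 0.84 × 2.51×10^10 m³ × (919/1023) = 1.894×10^10 m³ of water.
Spread over 3.50×10^14 m² of ocean, Δh = 1.894×10^10 / 3.50×10^14 = 5.42×10^-5 m = 0.0542 mm.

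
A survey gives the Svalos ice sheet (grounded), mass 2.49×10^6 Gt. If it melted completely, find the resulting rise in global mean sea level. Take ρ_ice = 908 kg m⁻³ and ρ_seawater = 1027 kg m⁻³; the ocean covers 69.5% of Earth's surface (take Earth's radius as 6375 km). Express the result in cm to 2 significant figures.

Svalos: 2.49×10^6 Gt = 2.490×10^18 kg; dividing by ρ_w = 1027 kg m⁻³ gives 2.425×10^15 m³ of water.
Spread over 3.55×10^14 m² of ocean, Δh = 2.425×10^15 / 3.55×10^14 = 6.83 m = 680 cm.

≈ 680 cm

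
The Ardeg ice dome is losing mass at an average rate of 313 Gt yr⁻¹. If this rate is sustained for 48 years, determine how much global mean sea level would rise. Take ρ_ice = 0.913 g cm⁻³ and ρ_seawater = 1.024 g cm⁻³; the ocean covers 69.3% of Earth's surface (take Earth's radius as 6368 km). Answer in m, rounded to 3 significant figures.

≈ 0.0415 m

Total mass lost = 313 Gt/yr × 48 yr = 1.502×10^4 Gt = 1.502×10^16 kg.
ρ_w = 1.024 g cm⁻³ = 1024 kg m⁻³, so water volume = 1.502×10^16 / 1024 = 1.467×10^13 m³.
Δh = 1.467×10^13 / 3.53×10^14 = 0.0415 m.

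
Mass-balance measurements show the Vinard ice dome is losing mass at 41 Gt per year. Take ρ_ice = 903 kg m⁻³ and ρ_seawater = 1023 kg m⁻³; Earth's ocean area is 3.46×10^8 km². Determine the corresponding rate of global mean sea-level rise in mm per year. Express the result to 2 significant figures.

ρ_w = 1023 kg m⁻³. Annual water volume added = 41 Gt / ρ_w = 4.100×10^13 kg / 1023 kg m⁻³ = 4.008×10^10 m³.
Δh per year = 4.008×10^10 / 3.46×10^14 = 1.16×10^-4 m = 0.12 mm.

≈ 0.12 mm/yr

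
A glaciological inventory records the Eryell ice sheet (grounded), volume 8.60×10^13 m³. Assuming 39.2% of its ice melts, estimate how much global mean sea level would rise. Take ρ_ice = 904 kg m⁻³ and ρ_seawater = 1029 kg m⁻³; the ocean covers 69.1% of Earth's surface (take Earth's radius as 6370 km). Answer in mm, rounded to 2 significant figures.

Eryell: 0.392 × 8.60×10^13 m³ × (904/1029) = 2.962×10^13 m³ of water.
Spread over 3.52×10^14 m² of ocean, Δh = 2.962×10^13 / 3.52×10^14 = 0.0841 m = 84 mm.

≈ 84 mm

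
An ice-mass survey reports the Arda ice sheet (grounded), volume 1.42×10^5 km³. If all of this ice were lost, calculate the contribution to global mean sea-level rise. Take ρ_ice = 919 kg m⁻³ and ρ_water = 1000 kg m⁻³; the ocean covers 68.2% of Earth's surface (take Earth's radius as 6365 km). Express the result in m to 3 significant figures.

Arda: 1.42×10^5 km³ × (919/1000) = 1.305×10^5 km³ of water.
Spread over 3.47×10^14 m² of ocean, Δh = 1.305×10^14 / 3.47×10^14 = 0.376 m.

≈ 0.376 m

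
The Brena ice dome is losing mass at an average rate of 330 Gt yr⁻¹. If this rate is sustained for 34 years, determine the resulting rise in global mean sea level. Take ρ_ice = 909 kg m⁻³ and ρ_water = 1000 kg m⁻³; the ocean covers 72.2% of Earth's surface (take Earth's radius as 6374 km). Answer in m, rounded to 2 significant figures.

≈ 0.030 m

Total mass lost = 330 Gt/yr × 34 yr = 1.122×10^4 Gt = 1.122×10^16 kg.
ρ_w = 1000 kg m⁻³, so water volume = 1.122×10^16 / 1000 = 1.122×10^13 m³.
Δh = 1.122×10^13 / 3.69×10^14 = 0.0304 m.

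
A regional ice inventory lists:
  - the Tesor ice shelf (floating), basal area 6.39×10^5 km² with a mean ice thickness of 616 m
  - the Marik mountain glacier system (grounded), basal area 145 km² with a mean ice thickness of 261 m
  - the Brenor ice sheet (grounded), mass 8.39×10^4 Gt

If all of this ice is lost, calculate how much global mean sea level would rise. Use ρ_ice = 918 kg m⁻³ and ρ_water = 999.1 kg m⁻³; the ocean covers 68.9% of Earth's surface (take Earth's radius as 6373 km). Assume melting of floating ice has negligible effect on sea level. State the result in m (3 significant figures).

The Tesor ice shelf is floating and already displaces its own weight of water, so its melt adds essentially nothing to sea level.
Marik: ice volume = 145 km² × 261 m = 37.84 km³; 37.84 × (918/999.1) = 34.77 km³ of water.
Brenor: 8.39×10^4 Gt = 8.390×10^16 kg; dividing by ρ_w = 999.1 kg m⁻³ gives 8.398×10^13 m³ of water.
Total added water ≈ 8.401×10^13 m³ over 3.52×10^14 m² → Δh = 0.239 m.

≈ 0.239 m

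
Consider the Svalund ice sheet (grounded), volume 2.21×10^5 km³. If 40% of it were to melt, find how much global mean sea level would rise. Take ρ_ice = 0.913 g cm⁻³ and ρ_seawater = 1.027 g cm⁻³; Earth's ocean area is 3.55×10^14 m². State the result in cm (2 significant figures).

≈ 22 cm

Svalund: 0.4 × 2.21×10^5 km³ × (913/1027) = 7.859×10^4 km³ of water.
Spread over 3.55×10^14 m² of ocean, Δh = 7.859×10^13 / 3.55×10^14 = 0.221 m = 22 cm.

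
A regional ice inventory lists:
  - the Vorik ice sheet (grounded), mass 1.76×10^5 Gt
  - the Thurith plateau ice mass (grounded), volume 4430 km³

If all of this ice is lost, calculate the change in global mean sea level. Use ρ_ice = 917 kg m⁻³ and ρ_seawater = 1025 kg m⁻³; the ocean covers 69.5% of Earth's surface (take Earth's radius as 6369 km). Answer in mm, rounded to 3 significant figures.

Vorik: 1.76×10^5 Gt = 1.760×10^17 kg; dividing by ρ_w = 1025 kg m⁻³ gives 1.717×10^14 m³ of water.
Thurith: 4430 km³ × (917/1025) = 3963 km³ of water.
Total added water ≈ 1.757×10^14 m³ over 3.54×10^14 m² → Δh = 0.496 m = 496 mm.

≈ 496 mm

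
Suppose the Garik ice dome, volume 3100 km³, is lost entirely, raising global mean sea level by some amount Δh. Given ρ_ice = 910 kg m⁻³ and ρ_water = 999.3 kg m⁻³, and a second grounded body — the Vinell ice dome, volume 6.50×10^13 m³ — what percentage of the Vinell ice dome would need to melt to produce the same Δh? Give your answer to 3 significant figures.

≈ 4.77 %

Equal sea-level rise means equal mass of meltwater, i.e. equal mass of ice lost.
Ice mass of Garik: 2.821×10^15 kg; ice mass of Vinell: 5.915×10^16 kg.
Fraction required = 2.821×10^15 / 5.915×10^16 = 0.0477 → 4.77 %.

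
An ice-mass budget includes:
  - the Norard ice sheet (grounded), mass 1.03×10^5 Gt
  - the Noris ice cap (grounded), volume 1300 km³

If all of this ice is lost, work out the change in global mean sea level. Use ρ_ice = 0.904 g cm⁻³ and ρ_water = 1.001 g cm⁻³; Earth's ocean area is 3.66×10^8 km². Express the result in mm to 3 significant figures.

Norard: 1.03×10^5 Gt = 1.030×10^17 kg; dividing by ρ_w = 1.001 g cm⁻³ = 1001 kg m⁻³ gives 1.029×10^14 m³ of water.
Noris: 1300 km³ × (904/1001) = 1174 km³ of water.
Total added water ≈ 1.041×10^14 m³ over 3.66×10^14 m² → Δh = 0.284 m = 284 mm.

≈ 284 mm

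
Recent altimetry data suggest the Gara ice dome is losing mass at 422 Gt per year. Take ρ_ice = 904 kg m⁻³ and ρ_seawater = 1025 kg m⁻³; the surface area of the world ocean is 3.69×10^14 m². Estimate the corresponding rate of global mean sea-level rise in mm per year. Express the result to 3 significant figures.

≈ 1.12 mm/yr

ρ_w = 1025 kg m⁻³. Annual water volume added = 422 Gt / ρ_w = 4.220×10^14 kg / 1025 kg m⁻³ = 4.117×10^11 m³.
Δh per year = 4.117×10^11 / 3.69×10^14 = 1.12×10^-3 m = 1.12 mm.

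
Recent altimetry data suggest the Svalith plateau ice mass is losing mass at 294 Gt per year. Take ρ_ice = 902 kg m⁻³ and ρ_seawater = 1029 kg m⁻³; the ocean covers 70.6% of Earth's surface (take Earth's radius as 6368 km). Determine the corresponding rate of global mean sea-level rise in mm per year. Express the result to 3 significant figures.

ρ_w = 1029 kg m⁻³. Annual water volume added = 294 Gt / ρ_w = 2.940×10^14 kg / 1029 kg m⁻³ = 2.857×10^11 m³.
Δh per year = 2.857×10^11 / 3.60×10^14 = 7.94×10^-4 m = 0.794 mm.

≈ 0.794 mm/yr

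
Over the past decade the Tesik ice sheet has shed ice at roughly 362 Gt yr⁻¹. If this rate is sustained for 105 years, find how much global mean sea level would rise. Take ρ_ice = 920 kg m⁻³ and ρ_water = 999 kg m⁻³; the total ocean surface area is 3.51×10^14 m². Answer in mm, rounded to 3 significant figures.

≈ 108 mm

Total mass lost = 362 Gt/yr × 105 yr = 3.801×10^4 Gt = 3.801×10^16 kg.
ρ_w = 999 kg m⁻³, so water volume = 3.801×10^16 / 999 = 3.805×10^13 m³.
Δh = 3.805×10^13 / 3.51×10^14 = 0.108 m = 108 mm.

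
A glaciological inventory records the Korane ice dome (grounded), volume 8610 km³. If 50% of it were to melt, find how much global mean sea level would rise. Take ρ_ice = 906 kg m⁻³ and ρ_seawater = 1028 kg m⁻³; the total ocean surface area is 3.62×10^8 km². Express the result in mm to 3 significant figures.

Korane: 0.5 × 8610 km³ × (906/1028) = 3794 km³ of water.
Spread over 3.62×10^14 m² of ocean, Δh = 3.794×10^12 / 3.62×10^14 = 0.0105 m = 10.5 mm.

≈ 10.5 mm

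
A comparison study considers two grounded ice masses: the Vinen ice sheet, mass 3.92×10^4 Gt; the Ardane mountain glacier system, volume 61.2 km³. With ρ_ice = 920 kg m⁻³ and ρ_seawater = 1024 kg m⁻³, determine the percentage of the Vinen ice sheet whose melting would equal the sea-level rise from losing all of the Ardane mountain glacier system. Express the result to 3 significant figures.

Equal sea-level rise means equal mass of meltwater, i.e. equal mass of ice lost.
Ice mass of Ardane: 5.630×10^13 kg; ice mass of Vinen: 3.920×10^16 kg.
Fraction required = 5.630×10^13 / 3.920×10^16 = 1.44×10^-3 → 0.144 %.

≈ 0.144 %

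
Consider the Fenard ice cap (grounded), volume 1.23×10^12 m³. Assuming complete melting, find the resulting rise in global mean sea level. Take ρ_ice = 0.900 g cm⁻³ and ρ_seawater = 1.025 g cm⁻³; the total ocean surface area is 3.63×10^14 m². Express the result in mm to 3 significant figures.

≈ 2.98 mm

Fenard: 1.23×10^12 m³ × (900/1025) = 1.080×10^12 m³ of water.
Spread over 3.63×10^14 m² of ocean, Δh = 1.080×10^12 / 3.63×10^14 = 2.98×10^-3 m = 2.98 mm.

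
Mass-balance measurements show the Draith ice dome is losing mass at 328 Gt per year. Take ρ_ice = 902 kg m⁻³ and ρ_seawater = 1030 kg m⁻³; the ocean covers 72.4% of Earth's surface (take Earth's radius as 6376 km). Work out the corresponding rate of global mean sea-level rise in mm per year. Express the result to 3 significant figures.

ρ_w = 1030 kg m⁻³. Annual water volume added = 328 Gt / ρ_w = 3.280×10^14 kg / 1030 kg m⁻³ = 3.184×10^11 m³.
Δh per year = 3.184×10^11 / 3.70×10^14 = 8.61×10^-4 m = 0.861 mm.

≈ 0.861 mm/yr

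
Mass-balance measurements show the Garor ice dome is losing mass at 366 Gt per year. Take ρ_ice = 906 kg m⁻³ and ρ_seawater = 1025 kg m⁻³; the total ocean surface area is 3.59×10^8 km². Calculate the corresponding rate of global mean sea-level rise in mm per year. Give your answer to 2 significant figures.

≈ 0.99 mm/yr

ρ_w = 1025 kg m⁻³. Annual water volume added = 366 Gt / ρ_w = 3.660×10^14 kg / 1025 kg m⁻³ = 3.571×10^11 m³.
Δh per year = 3.571×10^11 / 3.59×10^14 = 9.95×10^-4 m = 0.99 mm.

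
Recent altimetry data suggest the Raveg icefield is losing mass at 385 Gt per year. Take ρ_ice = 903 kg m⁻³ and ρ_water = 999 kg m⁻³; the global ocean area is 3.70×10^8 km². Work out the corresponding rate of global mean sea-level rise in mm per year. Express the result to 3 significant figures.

≈ 1.04 mm/yr

ρ_w = 999 kg m⁻³. Annual water volume added = 385 Gt / ρ_w = 3.850×10^14 kg / 999 kg m⁻³ = 3.854×10^11 m³.
Δh per year = 3.854×10^11 / 3.70×10^14 = 1.04×10^-3 m = 1.04 mm.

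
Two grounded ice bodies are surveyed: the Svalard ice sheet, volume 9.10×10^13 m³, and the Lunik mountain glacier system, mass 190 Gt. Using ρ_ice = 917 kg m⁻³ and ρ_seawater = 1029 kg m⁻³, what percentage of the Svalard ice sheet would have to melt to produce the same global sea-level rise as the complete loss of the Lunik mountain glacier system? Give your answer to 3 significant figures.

≈ 0.228 %

Equal sea-level rise means equal mass of meltwater, i.e. equal mass of ice lost.
Ice mass of Lunik: 1.900×10^14 kg; ice mass of Svalard: 8.345×10^16 kg.
Fraction required = 1.900×10^14 / 8.345×10^16 = 2.28×10^-3 → 0.228 %.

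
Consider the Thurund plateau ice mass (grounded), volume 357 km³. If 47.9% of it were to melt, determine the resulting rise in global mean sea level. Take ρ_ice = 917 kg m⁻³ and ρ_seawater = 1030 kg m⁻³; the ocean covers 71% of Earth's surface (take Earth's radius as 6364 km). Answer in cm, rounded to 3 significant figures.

≈ 0.0421 cm

Thurund: 0.479 × 357 km³ × (917/1030) = 152.2 km³ of water.
Spread over 3.61×10^14 m² of ocean, Δh = 1.522×10^11 / 3.61×10^14 = 4.21×10^-4 m = 0.0421 cm.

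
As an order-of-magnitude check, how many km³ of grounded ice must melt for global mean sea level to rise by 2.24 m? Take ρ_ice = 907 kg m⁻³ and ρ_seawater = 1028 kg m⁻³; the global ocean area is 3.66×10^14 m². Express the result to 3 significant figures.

Required water volume = Δh × A = 2.24 m × 3.66×10^14 m² = 8.198×10^14 m³ = 8.198×10^5 km³.
Ice volume = water volume × ρ_w/ρ_ice = 8.198×10^5 × 1028/907 = 9.29×10^5 km³.

≈ 9.29×10^5 km³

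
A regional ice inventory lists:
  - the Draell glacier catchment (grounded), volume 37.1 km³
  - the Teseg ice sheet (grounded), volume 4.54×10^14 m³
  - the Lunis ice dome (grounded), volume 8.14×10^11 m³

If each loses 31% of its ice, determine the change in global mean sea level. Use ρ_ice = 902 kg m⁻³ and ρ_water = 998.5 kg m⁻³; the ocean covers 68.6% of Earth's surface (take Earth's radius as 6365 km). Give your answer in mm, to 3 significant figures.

≈ 365 mm

Draell: 0.31 × 37.1 km³ × (902/998.5) = 10.39 km³ of water.
Teseg: 0.31 × 4.54×10^14 m³ × (902/998.5) = 1.271×10^14 m³ of water.
Lunis: 0.31 × 8.14×10^11 m³ × (902/998.5) = 2.280×10^11 m³ of water.
Total added water ≈ 1.274×10^14 m³ over 3.49×10^14 m² → Δh = 0.365 m = 365 mm.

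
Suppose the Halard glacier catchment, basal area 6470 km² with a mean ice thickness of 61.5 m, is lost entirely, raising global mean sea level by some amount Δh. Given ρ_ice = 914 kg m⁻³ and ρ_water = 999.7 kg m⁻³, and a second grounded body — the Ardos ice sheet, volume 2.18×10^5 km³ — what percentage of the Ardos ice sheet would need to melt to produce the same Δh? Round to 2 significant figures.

Equal sea-level rise means equal mass of meltwater, i.e. equal mass of ice lost.
Ice mass of Halard: 3.637×10^14 kg; ice mass of Ardos: 1.993×10^17 kg.
Fraction required = 3.637×10^14 / 1.993×10^17 = 1.83×10^-3 → 0.18 %.

≈ 0.18 %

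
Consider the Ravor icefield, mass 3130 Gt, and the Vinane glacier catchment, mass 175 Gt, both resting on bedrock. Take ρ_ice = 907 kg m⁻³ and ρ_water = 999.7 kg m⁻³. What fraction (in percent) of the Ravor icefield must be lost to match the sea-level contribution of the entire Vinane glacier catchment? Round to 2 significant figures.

≈ 5.6 %

Equal sea-level rise means equal mass of meltwater, i.e. equal mass of ice lost.
Ice mass of Vinane: 1.750×10^14 kg; ice mass of Ravor: 3.130×10^15 kg.
Fraction required = 1.750×10^14 / 3.130×10^15 = 0.0559 → 5.6 %.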